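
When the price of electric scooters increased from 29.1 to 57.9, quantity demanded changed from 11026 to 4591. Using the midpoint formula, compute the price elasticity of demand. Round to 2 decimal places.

-1.24

%Δq = (4591 − 11026)/[(11026 + 4591)/2] = -6435/7808.5 ≈ -0.8241.
%ΔP = (57.9 − 29.1)/[(29.1 + 57.9)/2] = 28.8/43.5 ≈ 0.6621.
Arc elasticity E = %Δq/%ΔP ≈ -0.8241/0.6621 ≈ -1.24.
|E| > 1: demand is elastic over this range.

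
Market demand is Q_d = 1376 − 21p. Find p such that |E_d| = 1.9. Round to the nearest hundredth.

42.93

Set −bp/(a − bp) = −1.9 ⇒ bp = 1.9(a − bp) ⇒ bp(1+1.9) = 1.9·a.
p = 1.9·1376/(21·2.9) ≈ 42.93.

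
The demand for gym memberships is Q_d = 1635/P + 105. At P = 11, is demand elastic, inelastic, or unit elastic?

At P = 11, Q_d = 253.6364.
dQ_d/dP = −1635/P² = −13.5124.
Point elasticity E = (dQ_d/dP)·(P/Q_d) = -13.5124 × 11/253.6364 ≈ -0.586.
|E| ≈ 0.586 < 1, so demand is inelastic.

inelastic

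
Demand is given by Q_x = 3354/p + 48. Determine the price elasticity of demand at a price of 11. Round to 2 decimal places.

-0.86

At p = 11, Q_x = 352.9091.
dQ_x/dp = −3354/p² = −27.719.
Point elasticity E = (dQ_x/dp)·(p/Q_x) = -27.719 × 11/352.9091 ≈ -0.86.
|E| < 1, so demand is inelastic at this price.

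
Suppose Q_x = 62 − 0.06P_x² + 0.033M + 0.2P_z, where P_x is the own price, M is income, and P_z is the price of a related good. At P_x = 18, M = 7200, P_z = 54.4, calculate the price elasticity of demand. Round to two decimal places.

Evaluating quantity at (P_x, M, P_z) gives Q_x = 62 − 0.06(18)² + 0.033(7200) + 0.2(54.4) = 62 − 19.44 + 237.6 + 10.88 = 291.04.
∂Q_x/∂P_x = −2·0.06·P_x = -2.16, so E_p = -2.16·(18/291.04) ≈ -0.13.
|E_p| < 1: demand is inelastic.

-0.13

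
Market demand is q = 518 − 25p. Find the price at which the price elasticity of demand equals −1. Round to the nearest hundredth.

10.36

For linear demand q = a − bp, E = −bp/(a − bp). |E| = 1 ⇒ bp = a − bp ⇒ p = a/(2b).
p = 518/(2·25) = 10.36.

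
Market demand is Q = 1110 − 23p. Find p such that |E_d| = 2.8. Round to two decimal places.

Set −bp/(a − bp) = −2.8 ⇒ bp = 2.8(a − bp) ⇒ bp(1+2.8) = 2.8·a.
p = 2.8·1110/(23·3.8) ≈ 35.56.

35.56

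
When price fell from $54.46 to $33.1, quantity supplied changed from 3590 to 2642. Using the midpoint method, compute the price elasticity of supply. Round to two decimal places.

%ΔQ = (2642 − 3590)/[(3590 + 2642)/2] = -948/3116 ≈ -0.3042.
%ΔP = (33.1 − 54.46)/[(54.46 + 33.1)/2] = -21.36/43.78 ≈ -0.4879.
Arc elasticity E = %ΔQ/%ΔP ≈ -0.3042/-0.4879 ≈ 0.62.
|E| < 1: supply is inelastic over this range.

0.62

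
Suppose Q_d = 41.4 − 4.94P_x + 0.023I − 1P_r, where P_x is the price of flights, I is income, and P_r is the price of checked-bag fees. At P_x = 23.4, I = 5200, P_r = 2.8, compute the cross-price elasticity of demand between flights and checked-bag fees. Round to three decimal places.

-0.066

Q_d = 41.4 − 4.94(23.4) + 0.023(5200) − 1(2.8) = 41.4 − 115.596 + 119.6 − 2.8 = 42.604.
∂Q_d/∂P_r = −1, so E_xy = -1·(2.8/42.604) ≈ -0.066.
E_xy < 0: the goods are complements.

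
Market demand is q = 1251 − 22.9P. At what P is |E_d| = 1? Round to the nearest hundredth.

27.31

For linear demand q = a − bP, E = −bP/(a − bP). |E| = 1 ⇒ bP = a − bP ⇒ P = a/(2b).
P = 1251/(2·22.9) ≈ 27.31.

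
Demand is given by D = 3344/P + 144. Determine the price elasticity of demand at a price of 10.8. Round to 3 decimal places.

At P = 10.8, D = 453.6296.
dD/dP = −3344/P² = −28.6694.
Point elasticity E = (dD/dP)·(P/D) = -28.6694 × 10.8/453.6296 ≈ -0.683.
|E| < 1, so demand is inelastic at this price.

-0.683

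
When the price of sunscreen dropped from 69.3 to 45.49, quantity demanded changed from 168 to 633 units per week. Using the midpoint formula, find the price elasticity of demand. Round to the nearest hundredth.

%ΔQ = (633 − 168)/[(168 + 633)/2] = 465/400.5 ≈ 1.1610.
%Δp = (45.49 − 69.3)/[(69.3 + 45.49)/2] = -23.81/57.395 ≈ -0.4148.
Arc elasticity E = %ΔQ/%Δp ≈ 1.1610/-0.4148 ≈ -2.80.
|E| > 1: demand is elastic over this range.

-2.80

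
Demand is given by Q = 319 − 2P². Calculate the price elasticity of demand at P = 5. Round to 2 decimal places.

-0.37

At P = 5, Q = 269.
dQ/dP = −2·2·P = −20.
Point elasticity E = (dQ/dP)·(P/Q) = -20 × 5/269 ≈ -0.37.
|E| < 1, so demand is inelastic at this price.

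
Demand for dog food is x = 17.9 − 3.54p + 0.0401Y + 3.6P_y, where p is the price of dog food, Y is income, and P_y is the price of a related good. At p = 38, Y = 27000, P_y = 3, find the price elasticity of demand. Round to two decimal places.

x = 17.9 − 3.54(38) + 0.0401(27000) + 3.6(3) = 17.9 − 134.52 + 1082.7 + 10.8 = 976.88.
∂x/∂p = −3.54, so E_p = (−3.54)·(38/976.88) ≈ -0.14.
|E_p| < 1: demand is inelastic.

-0.14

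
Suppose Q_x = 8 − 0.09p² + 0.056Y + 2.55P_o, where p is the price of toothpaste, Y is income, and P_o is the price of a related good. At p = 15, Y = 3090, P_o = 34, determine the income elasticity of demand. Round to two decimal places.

0.70

At the given point, Q_x = 8 − 0.09(15)² + 0.056(3090) + 2.55(34) = 8 − 20.25 + 173.04 + 86.7 = 247.49.
∂Q_x/∂Y = +0.056, so E_I = 0.056·(3090/247.49) ≈ 0.70.
E_I ∈ (0,1): normal good (necessity).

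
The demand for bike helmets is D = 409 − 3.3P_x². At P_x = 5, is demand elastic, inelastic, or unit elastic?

At P_x = 5, D = 326.5.
dD/dP_x = −2·3.3·P_x = −33.
Point elasticity E = (dD/dP_x)·(P_x/D) = -33 × 5/326.5 ≈ -0.505.
|E| ≈ 0.505 < 1, so demand is inelastic.

inelastic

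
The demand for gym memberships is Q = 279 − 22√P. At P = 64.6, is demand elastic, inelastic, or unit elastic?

inelastic

At P = 64.6, Q = 102.1769.
dQ/dP = −22/(2√P) = −22/(2·8.0374).
Point elasticity E = (dQ/dP)·(P/Q) = -1.3686 × 64.6/102.1769 ≈ -0.865.
|E| ≈ 0.865 < 1, so demand is inelastic.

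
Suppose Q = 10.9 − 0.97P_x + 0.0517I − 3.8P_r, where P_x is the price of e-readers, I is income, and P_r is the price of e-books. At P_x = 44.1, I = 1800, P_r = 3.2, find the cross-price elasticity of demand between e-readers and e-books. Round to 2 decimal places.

At the given point, Q = 10.9 − 0.97(44.1) + 0.0517(1800) − 3.8(3.2) = 10.9 − 42.777 + 93.06 − 12.16 = 49.023.
∂Q/∂P_r = −3.8, so E_xy = -3.8·(3.2/49.023) ≈ -0.25.
E_xy < 0: the goods are complements.

-0.25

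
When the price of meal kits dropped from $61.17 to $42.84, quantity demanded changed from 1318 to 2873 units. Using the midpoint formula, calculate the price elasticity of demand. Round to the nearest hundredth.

%Δq = (2873 − 1318)/[(1318 + 2873)/2] = 1555/2095.5 ≈ 0.7421.
%Δp = (42.84 − 61.17)/[(61.17 + 42.84)/2] = -18.33/52.005 ≈ -0.3525.
Arc elasticity E = %Δq/%Δp ≈ 0.7421/-0.3525 ≈ -2.11.
|E| > 1: demand is elastic over this range.

-2.11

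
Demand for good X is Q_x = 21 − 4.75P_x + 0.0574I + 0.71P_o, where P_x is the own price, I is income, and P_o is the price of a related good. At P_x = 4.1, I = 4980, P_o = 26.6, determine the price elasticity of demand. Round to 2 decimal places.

Evaluating quantity at (P_x, I, P_o) gives Q_x = 21 − 4.75(4.1) + 0.0574(4980) + 0.71(26.6) = 21 − 19.475 + 285.852 + 18.886 = 306.263.
∂Q_x/∂P_x = −4.75, so E_p = (−4.75)·(4.1/306.263) ≈ -0.06.
|E_p| < 1: demand is inelastic.

-0.06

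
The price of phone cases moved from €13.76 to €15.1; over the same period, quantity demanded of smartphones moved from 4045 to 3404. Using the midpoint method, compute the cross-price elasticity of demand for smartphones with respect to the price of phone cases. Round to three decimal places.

-1.853

%ΔQ_x = (3404 − 4045)/[(4045+3404)/2] = -641/3724.5 ≈ -0.1721.
%ΔP_y = (15.1 − 13.76)/[(13.76+15.1)/2] ≈ 0.0929.
E_xy = -0.1721/0.0929 ≈ -1.853.
E_xy < 0, so smartphones and phone cases are complements.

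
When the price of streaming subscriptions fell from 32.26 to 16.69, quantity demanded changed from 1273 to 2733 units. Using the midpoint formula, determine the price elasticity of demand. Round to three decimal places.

%ΔQ = (2733 − 1273)/[(1273 + 2733)/2] = 1460/2003 ≈ 0.7289.
%Δp = (16.69 − 32.26)/[(32.26 + 16.69)/2] = -15.57/24.475 ≈ -0.6362.
Arc elasticity E = %ΔQ/%Δp ≈ 0.7289/-0.6362 ≈ -1.146.
|E| > 1: demand is elastic over this range.

-1.146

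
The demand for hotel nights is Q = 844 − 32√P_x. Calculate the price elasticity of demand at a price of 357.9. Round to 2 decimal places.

At P_x = 357.9, Q = 238.6162.
dQ/dP_x = −32/(2√P_x) = −32/(2·18.9182).
Point elasticity E = (dQ/dP_x)·(P_x/Q) = -0.8457 × 357.9/238.6162 ≈ -1.27.
|E| > 1, so demand is elastic at this price.

-1.27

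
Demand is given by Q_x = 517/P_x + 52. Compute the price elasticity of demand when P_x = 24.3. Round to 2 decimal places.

-0.29

At P_x = 24.3, Q_x = 73.2757.
dQ_x/dP_x = −517/P_x² = −0.8755.
Point elasticity E = (dQ_x/dP_x)·(P_x/Q_x) = -0.8755 × 24.3/73.2757 ≈ -0.29.
|E| < 1, so demand is inelastic at this price.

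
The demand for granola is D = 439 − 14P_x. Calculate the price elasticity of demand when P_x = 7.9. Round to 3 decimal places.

At P_x = 7.9, D = 328.4.
dD/dP_x = −14.
Point elasticity E = (dD/dP_x)·(P_x/D) = -14 × 7.9/328.4 ≈ -0.337.
|E| < 1, so demand is inelastic at this price.

-0.337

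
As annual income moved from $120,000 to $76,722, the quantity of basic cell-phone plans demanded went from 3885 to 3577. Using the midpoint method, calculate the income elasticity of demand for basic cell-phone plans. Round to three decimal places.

%ΔQ = (3577 − 3885)/[(3885+3577)/2] = -308/3731 ≈ -0.0826.
%ΔI = (76,722 − 120,000)/[(120,000+76,722)/2] = -43278/98361 ≈ -0.4400.
E_I = %ΔQ/%ΔI ≈ 0.188.
E_I ∈ (0,1): normal good (necessity).

0.188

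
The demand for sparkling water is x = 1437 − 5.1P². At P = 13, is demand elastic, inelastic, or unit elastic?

elastic

At P = 13, x = 575.1.
dx/dP = −2·5.1·P = −132.6.
Point elasticity E = (dx/dP)·(P/x) = -132.6 × 13/575.1 ≈ -2.997.
|E| ≈ 2.997 > 1, so demand is elastic.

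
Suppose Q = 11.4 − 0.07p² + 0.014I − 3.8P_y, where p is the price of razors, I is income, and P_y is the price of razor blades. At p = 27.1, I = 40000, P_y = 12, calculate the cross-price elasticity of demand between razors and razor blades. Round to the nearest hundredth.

Evaluating quantity at (p, I, P_y) gives Q = 11.4 − 0.07(27.1)² + 0.014(40000) − 3.8(12) = 11.4 − 51.4087 + 560 − 45.6 = 474.3913.
∂Q/∂P_y = −3.8, so E_xy = -3.8·(12/474.3913) ≈ -0.10.
E_xy < 0: the goods are complements.

-0.10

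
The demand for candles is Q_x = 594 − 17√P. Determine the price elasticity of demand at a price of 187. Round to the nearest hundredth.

At P = 187, Q_x = 361.5285.
dQ_x/dP = −17/(2√P) = −17/(2·13.6748).
Point elasticity E = (dQ_x/dP)·(P/Q_x) = -0.6216 × 187/361.5285 ≈ -0.32.
|E| < 1, so demand is inelastic at this price.

-0.32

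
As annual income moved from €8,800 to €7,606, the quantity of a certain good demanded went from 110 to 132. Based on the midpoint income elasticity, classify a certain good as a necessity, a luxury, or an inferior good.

%ΔQ = (132 − 110)/[(110+132)/2] = 22/121 ≈ 0.1818.
%ΔI = (7,606 − 8,800)/[(8,800+7,606)/2] = -1194/8203 ≈ -0.1456.
E_I = %ΔQ/%ΔI ≈ -1.249.
E_I < 0: inferior good.

inferior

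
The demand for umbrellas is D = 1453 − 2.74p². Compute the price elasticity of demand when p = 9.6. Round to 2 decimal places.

-0.42

At p = 9.6, D = 1200.4816.
dD/dp = −2·2.74·p = −52.608.
Point elasticity E = (dD/dp)·(p/D) = -52.608 × 9.6/1200.4816 ≈ -0.42.
|E| < 1, so demand is inelastic at this price.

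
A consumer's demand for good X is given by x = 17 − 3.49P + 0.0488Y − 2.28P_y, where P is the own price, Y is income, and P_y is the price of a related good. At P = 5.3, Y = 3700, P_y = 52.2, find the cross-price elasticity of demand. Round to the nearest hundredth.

x = 17 − 3.49(5.3) + 0.0488(3700) − 2.28(52.2) = 17 − 18.497 + 180.56 − 119.016 = 60.047.
∂x/∂P_y = −2.28, so E_xy = -2.28·(52.2/60.047) ≈ -1.98.
E_xy < 0: the goods are complements.

-1.98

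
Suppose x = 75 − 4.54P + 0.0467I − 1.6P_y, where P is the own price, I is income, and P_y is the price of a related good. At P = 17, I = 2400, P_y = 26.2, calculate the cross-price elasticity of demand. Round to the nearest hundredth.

-0.62

At the given point, x = 75 − 4.54(17) + 0.0467(2400) − 1.6(26.2) = 75 − 77.18 + 112.08 − 41.92 = 67.98.
∂x/∂P_y = −1.6, so E_xy = -1.6·(26.2/67.98) ≈ -0.62.
E_xy < 0: the goods are complements.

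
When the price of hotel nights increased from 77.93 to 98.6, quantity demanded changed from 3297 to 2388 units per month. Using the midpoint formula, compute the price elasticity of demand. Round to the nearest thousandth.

%ΔQ = (2388 − 3297)/[(3297 + 2388)/2] = -909/2842.5 ≈ -0.3198.
%Δp = (98.6 − 77.93)/[(77.93 + 98.6)/2] = 20.67/88.265 ≈ 0.2342.
Arc elasticity E = %ΔQ/%Δp ≈ -0.3198/0.2342 ≈ -1.366.
|E| > 1: demand is elastic over this range.

-1.366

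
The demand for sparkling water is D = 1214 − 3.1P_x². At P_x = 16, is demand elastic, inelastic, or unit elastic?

elastic

At P_x = 16, D = 420.4.
dD/dP_x = −2·3.1·P_x = −99.2.
Point elasticity E = (dD/dP_x)·(P_x/D) = -99.2 × 16/420.4 ≈ -3.775.
|E| ≈ 3.775 > 1, so demand is elastic.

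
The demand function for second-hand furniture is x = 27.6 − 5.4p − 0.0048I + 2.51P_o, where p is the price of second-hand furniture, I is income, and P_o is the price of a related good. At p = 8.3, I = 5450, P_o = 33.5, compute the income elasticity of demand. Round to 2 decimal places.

First evaluate x: 27.6 − 5.4(8.3) − 0.0048(5450) + 2.51(33.5) = 27.6 − 44.82 − 26.16 + 84.085 = 40.705.
∂x/∂I = −0.0048, so E_I = -0.0048·(5450/40.705) ≈ -0.64.
E_I < 0: inferior good.

-0.64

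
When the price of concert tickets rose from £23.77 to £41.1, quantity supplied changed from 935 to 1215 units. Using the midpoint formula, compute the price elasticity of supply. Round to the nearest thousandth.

0.487

%Δq = (1215 − 935)/[(935 + 1215)/2] = 280/1075 ≈ 0.2605.
%Δp = (41.1 − 23.77)/[(23.77 + 41.1)/2] = 17.33/32.435 ≈ 0.5343.
Arc elasticity E = %Δq/%Δp ≈ 0.2605/0.5343 ≈ 0.487.
|E| < 1: supply is inelastic over this range.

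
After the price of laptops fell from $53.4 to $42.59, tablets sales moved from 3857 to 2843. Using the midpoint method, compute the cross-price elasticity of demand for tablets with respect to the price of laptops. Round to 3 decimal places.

1.344

%ΔQ_x = (2843 − 3857)/[(3857+2843)/2] = -1014/3350 ≈ -0.3027.
%ΔP_y = (42.59 − 53.4)/[(53.4+42.59)/2] ≈ -0.2252.
E_xy = -0.3027/-0.2252 ≈ 1.344.
E_xy > 0, so tablets and laptops are substitutes.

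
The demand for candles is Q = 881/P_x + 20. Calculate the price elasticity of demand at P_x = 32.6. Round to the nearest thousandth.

-0.575

At P_x = 32.6, Q = 47.0245.
dQ/dP_x = −881/P_x² = −0.829.
Point elasticity E = (dQ/dP_x)·(P_x/Q) = -0.829 × 32.6/47.0245 ≈ -0.575.
|E| < 1, so demand is inelastic at this price.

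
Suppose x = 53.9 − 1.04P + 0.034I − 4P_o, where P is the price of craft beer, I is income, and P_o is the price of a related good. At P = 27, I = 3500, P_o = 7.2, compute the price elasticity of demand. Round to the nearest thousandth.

x = 53.9 − 1.04(27) + 0.034(3500) − 4(7.2) = 53.9 − 28.08 + 119 − 28.8 = 116.02.
∂x/∂P = −1.04, so E_p = (−1.04)·(27/116.02) ≈ -0.242.
|E_p| < 1: demand is inelastic.

-0.242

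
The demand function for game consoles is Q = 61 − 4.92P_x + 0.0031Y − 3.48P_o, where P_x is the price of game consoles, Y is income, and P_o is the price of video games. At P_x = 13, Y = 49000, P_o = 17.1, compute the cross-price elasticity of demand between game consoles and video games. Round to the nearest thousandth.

Evaluating quantity at (P_x, Y, P_o) gives Q = 61 − 4.92(13) + 0.0031(49000) − 3.48(17.1) = 61 − 63.96 + 151.9 − 59.508 = 89.432.
∂Q/∂P_o = −3.48, so E_xy = -3.48·(17.1/89.432) ≈ -0.665.
E_xy < 0: the goods are complements.

-0.665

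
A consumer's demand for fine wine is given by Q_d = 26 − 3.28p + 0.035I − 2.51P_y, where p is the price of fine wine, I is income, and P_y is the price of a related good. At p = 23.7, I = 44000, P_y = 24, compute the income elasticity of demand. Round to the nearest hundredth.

Substituting, Q_d = 26 − 3.28(23.7) + 0.035(44000) − 2.51(24) = 26 − 77.736 + 1540 − 60.24 = 1428.024.
∂Q_d/∂I = +0.035, so E_I = 0.035·(44000/1428.024) ≈ 1.08.
E_I > 1: normal good (luxury).

1.08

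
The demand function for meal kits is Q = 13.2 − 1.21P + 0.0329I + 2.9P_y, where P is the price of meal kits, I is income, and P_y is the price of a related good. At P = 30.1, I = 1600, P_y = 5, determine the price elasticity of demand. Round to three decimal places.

Q = 13.2 − 1.21(30.1) + 0.0329(1600) + 2.9(5) = 13.2 − 36.421 + 52.64 + 14.5 = 43.919.
∂Q/∂P = −1.21, so E_p = (−1.21)·(30.1/43.919) ≈ -0.829.
|E_p| < 1: demand is inelastic.

-0.829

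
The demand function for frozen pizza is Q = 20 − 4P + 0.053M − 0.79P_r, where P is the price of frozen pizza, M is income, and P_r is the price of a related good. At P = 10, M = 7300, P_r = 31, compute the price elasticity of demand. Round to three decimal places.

-0.117

At the given point, Q = 20 − 4(10) + 0.053(7300) − 0.79(31) = 20 − 40 + 386.9 − 24.49 = 342.41.
∂Q/∂P = −4, so E_p = (−4)·(10/342.41) ≈ -0.117.
|E_p| < 1: demand is inelastic.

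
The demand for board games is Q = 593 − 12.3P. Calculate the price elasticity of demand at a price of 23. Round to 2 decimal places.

At P = 23, Q = 310.1.
dQ/dP = −12.3.
Point elasticity E = (dQ/dP)·(P/Q) = -12.3 × 23/310.1 ≈ -0.91.
|E| < 1, so demand is inelastic at this price.

-0.91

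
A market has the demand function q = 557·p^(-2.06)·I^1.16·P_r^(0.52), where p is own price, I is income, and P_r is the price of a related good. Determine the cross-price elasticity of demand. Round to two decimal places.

0.52

For a Cobb–Douglas (constant-elasticity) form q = A·P_r^α·…, the elasticity with respect to P_r equals the exponent α at every point.
Here the exponent on P_r is 0.52, so the cross-price elasticity of demand is 0.52.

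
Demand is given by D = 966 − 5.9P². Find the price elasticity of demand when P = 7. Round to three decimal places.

-0.854

At P = 7, D = 676.9.
dD/dP = −2·5.9·P = −82.6.
Point elasticity E = (dD/dP)·(P/D) = -82.6 × 7/676.9 ≈ -0.854.
|E| < 1, so demand is inelastic at this price.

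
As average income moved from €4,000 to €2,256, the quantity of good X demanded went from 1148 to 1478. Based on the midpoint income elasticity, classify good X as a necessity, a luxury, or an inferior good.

inferior

%ΔQ = (1478 − 1148)/[(1148+1478)/2] = 330/1313 ≈ 0.2513.
%ΔY = (2,256 − 4,000)/[(4,000+2,256)/2] = -1744/3128 ≈ -0.5575.
E_I = %ΔQ/%ΔY ≈ -0.451.
E_I < 0: inferior good.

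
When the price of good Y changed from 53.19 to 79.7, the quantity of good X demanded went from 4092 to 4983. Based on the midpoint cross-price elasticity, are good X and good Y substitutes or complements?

substitutes

%ΔQ_x = (4983 − 4092)/[(4092+4983)/2] = 891/4537.5 ≈ 0.1964.
%ΔP_y = (79.7 − 53.19)/[(53.19+79.7)/2] ≈ 0.3990.
E_xy = 0.1964/0.3990 ≈ 0.492.
E_xy > 0, so the goods are substitutes.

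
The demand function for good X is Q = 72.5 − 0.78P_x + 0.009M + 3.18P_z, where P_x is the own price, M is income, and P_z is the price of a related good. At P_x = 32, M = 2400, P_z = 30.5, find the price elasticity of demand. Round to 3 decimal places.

-0.150

Substituting, Q = 72.5 − 0.78(32) + 0.009(2400) + 3.18(30.5) = 72.5 − 24.96 + 21.6 + 96.99 = 166.13.
∂Q/∂P_x = −0.78, so E_p = (−0.78)·(32/166.13) ≈ -0.150.
|E_p| < 1: demand is inelastic.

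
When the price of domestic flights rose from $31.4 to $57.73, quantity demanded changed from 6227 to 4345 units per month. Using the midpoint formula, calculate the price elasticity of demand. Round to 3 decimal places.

-0.603

%Δq = (4345 − 6227)/[(6227 + 4345)/2] = -1882/5286 ≈ -0.3560.
%Δp = (57.73 − 31.4)/[(31.4 + 57.73)/2] = 26.33/44.565 ≈ 0.5908.
Arc elasticity E = %Δq/%Δp ≈ -0.3560/0.5908 ≈ -0.603.
|E| < 1: demand is inelastic over this range.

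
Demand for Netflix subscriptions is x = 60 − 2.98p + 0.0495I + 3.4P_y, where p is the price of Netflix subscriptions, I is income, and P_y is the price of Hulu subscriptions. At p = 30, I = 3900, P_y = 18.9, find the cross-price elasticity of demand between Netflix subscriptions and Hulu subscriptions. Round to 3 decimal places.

0.282

Substituting, x = 60 − 2.98(30) + 0.0495(3900) + 3.4(18.9) = 60 − 89.4 + 193.05 + 64.26 = 227.91.
∂x/∂P_y = +3.4, so E_xy = 3.4·(18.9/227.91) ≈ 0.282.
E_xy > 0: the goods are substitutes.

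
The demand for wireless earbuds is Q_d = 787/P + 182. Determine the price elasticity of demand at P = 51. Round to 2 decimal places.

-0.08

At P = 51, Q_d = 197.4314.
dQ_d/dP = −787/P² = −0.3026.
Point elasticity E = (dQ_d/dP)·(P/Q_d) = -0.3026 × 51/197.4314 ≈ -0.08.
|E| < 1, so demand is inelastic at this price.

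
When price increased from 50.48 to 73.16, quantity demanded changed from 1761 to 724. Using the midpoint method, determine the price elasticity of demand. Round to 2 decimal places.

%ΔQ = (724 − 1761)/[(1761 + 724)/2] = -1037/1242.5 ≈ -0.8346.
%ΔP = (73.16 − 50.48)/[(50.48 + 73.16)/2] = 22.68/61.82 ≈ 0.3669.
Arc elasticity E = %ΔQ/%ΔP ≈ -0.8346/0.3669 ≈ -2.27.
|E| > 1: demand is elastic over this range.

-2.27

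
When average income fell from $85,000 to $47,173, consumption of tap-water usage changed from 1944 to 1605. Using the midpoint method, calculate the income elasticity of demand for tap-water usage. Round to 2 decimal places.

0.33

%ΔQ = (1605 − 1944)/[(1944+1605)/2] = -339/1774.5 ≈ -0.1910.
%ΔI = (47,173 − 85,000)/[(85,000+47,173)/2] = -37827/66086.5 ≈ -0.5724.
E_I = %ΔQ/%ΔI ≈ 0.33.
E_I ∈ (0,1): normal good (necessity).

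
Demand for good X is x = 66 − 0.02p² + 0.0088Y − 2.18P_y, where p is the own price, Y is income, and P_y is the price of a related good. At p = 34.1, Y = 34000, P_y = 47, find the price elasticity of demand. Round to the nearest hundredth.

-0.19

First evaluate x: 66 − 0.02(34.1)² + 0.0088(34000) − 2.18(47) = 66 − 23.2562 + 299.2 − 102.46 = 239.4838.
∂x/∂p = −2·0.02·p = -1.364, so E_p = -1.364·(34.1/239.4838) ≈ -0.19.
|E_p| < 1: demand is inelastic.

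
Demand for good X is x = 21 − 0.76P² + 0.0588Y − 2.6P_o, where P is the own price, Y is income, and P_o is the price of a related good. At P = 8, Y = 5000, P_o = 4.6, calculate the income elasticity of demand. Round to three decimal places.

Evaluating quantity at (P, Y, P_o) gives x = 21 − 0.76(8)² + 0.0588(5000) − 2.6(4.6) = 21 − 48.64 + 294 − 11.96 = 254.4.
∂x/∂Y = +0.0588, so E_I = 0.0588·(5000/254.4) ≈ 1.156.
E_I > 1: normal good (luxury).

1.156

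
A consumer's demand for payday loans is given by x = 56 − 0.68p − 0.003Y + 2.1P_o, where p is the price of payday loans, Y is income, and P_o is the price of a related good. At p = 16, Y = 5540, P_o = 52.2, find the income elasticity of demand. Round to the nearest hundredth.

-0.12

Evaluating quantity at (p, Y, P_o) gives x = 56 − 0.68(16) − 0.003(5540) + 2.1(52.2) = 56 − 10.88 − 16.62 + 109.62 = 138.12.
∂x/∂Y = −0.003, so E_I = -0.003·(5540/138.12) ≈ -0.12.
E_I < 0: inferior good.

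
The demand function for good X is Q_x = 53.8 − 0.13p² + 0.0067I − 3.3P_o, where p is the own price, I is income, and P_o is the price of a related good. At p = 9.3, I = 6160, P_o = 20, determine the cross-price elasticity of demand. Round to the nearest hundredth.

-3.70

At the given point, Q_x = 53.8 − 0.13(9.3)² + 0.0067(6160) − 3.3(20) = 53.8 − 11.2437 + 41.272 − 66 = 17.8283.
∂Q_x/∂P_o = −3.3, so E_xy = -3.3·(20/17.8283) ≈ -3.70.
E_xy < 0: the goods are complements.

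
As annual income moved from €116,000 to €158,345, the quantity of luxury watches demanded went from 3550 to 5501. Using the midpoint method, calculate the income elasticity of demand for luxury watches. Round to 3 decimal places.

1.397

%ΔQ = (5501 − 3550)/[(3550+5501)/2] = 1951/4525.5 ≈ 0.4311.
%ΔY = (158,345 − 116,000)/[(116,000+158,345)/2] = 42345/137172.5 ≈ 0.3087.
E_I = %ΔQ/%ΔY ≈ 1.397.
E_I > 1: normal good (luxury).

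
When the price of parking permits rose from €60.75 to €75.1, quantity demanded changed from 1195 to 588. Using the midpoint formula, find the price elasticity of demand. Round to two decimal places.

%Δq = (588 − 1195)/[(1195 + 588)/2] = -607/891.5 ≈ -0.6809.
%ΔP = (75.1 − 60.75)/[(60.75 + 75.1)/2] = 14.35/67.925 ≈ 0.2113.
Arc elasticity E = %Δq/%ΔP ≈ -0.6809/0.2113 ≈ -3.22.
|E| > 1: demand is elastic over this range.

-3.22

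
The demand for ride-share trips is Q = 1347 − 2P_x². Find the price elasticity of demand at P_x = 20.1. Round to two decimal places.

At P_x = 20.1, Q = 538.98.
dQ/dP_x = −2·2·P_x = −80.4.
Point elasticity E = (dQ/dP_x)·(P_x/Q) = -80.4 × 20.1/538.98 ≈ -3.00.
|E| > 1, so demand is elastic at this price.

-3.00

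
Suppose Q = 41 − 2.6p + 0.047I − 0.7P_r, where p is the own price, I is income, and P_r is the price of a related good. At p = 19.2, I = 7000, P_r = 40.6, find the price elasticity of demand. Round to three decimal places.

-0.171

Q = 41 − 2.6(19.2) + 0.047(7000) − 0.7(40.6) = 41 − 49.92 + 329 − 28.42 = 291.66.
∂Q/∂p = −2.6, so E_p = (−2.6)·(19.2/291.66) ≈ -0.171.
|E_p| < 1: demand is inelastic.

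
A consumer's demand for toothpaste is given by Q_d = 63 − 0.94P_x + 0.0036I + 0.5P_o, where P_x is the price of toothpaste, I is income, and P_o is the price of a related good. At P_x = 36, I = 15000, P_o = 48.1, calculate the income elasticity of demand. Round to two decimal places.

Substituting, Q_d = 63 − 0.94(36) + 0.0036(15000) + 0.5(48.1) = 63 − 33.84 + 54 + 24.05 = 107.21.
∂Q_d/∂I = +0.0036, so E_I = 0.0036·(15000/107.21) ≈ 0.50.
E_I ∈ (0,1): normal good (necessity).

0.50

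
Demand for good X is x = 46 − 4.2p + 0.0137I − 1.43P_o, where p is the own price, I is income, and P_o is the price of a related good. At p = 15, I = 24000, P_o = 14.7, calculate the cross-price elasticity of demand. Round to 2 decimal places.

At the given point, x = 46 − 4.2(15) + 0.0137(24000) − 1.43(14.7) = 46 − 63 + 328.8 − 21.021 = 290.779.
∂x/∂P_o = −1.43, so E_xy = -1.43·(14.7/290.779) ≈ -0.07.
E_xy < 0: the goods are complements.

-0.07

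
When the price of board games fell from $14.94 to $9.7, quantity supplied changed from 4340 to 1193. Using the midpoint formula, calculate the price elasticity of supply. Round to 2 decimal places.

2.67

%Δq = (1193 − 4340)/[(4340 + 1193)/2] = -3147/2766.5 ≈ -1.1375.
%ΔP = (9.7 − 14.94)/[(14.94 + 9.7)/2] = -5.24/12.32 ≈ -0.4253.
Arc elasticity E = %Δq/%ΔP ≈ -1.1375/-0.4253 ≈ 2.67.
|E| > 1: supply is elastic over this range.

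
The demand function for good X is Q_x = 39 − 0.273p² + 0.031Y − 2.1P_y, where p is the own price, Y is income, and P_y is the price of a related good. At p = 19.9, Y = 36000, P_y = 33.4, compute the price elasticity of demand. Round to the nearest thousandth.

-0.221

Evaluating quantity at (p, Y, P_y) gives Q_x = 39 − 0.273(19.9)² + 0.031(36000) − 2.1(33.4) = 39 − 108.1107 + 1116 − 70.14 = 976.7493.
∂Q_x/∂p = −2·0.273·p = -10.8654, so E_p = -10.8654·(19.9/976.7493) ≈ -0.221.
|E_p| < 1: demand is inelastic.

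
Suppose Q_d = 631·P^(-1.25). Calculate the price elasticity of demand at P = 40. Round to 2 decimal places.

-1.25

For a Cobb–Douglas (constant-elasticity) form Q_d = A·P^α·…, the elasticity with respect to P equals the exponent α at every point.
Here the exponent on P is -1.25, so the price elasticity of demand is -1.25.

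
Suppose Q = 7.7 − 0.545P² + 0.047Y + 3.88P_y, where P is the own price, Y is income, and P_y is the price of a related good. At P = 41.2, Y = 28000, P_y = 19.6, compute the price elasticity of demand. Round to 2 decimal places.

-3.90

At the given point, Q = 7.7 − 0.545(41.2)² + 0.047(28000) + 3.88(19.6) = 7.7 − 925.1048 + 1316 + 76.048 = 474.6432.
∂Q/∂P = −2·0.545·P = -44.908, so E_p = -44.908·(41.2/474.6432) ≈ -3.90.
|E_p| > 1: demand is elastic.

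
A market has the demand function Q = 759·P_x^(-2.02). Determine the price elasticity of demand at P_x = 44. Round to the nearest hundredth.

For a Cobb–Douglas (constant-elasticity) form Q = A·P_x^α·…, the elasticity with respect to P_x equals the exponent α at every point.
Here the exponent on P_x is -2.02, so the price elasticity of demand is -2.02.

-2.02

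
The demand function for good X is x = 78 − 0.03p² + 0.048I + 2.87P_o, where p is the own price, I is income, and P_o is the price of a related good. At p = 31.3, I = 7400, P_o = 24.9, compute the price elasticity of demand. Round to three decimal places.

-0.124

x = 78 − 0.03(31.3)² + 0.048(7400) + 2.87(24.9) = 78 − 29.3907 + 355.2 + 71.463 = 475.2723.
∂x/∂p = −2·0.03·p = -1.878, so E_p = -1.878·(31.3/475.2723) ≈ -0.124.
|E_p| < 1: demand is inelastic.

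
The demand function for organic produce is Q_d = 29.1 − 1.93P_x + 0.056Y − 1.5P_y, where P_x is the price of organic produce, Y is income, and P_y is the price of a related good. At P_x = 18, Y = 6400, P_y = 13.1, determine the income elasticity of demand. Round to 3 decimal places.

1.076

Evaluating quantity at (P_x, Y, P_y) gives Q_d = 29.1 − 1.93(18) + 0.056(6400) − 1.5(13.1) = 29.1 − 34.74 + 358.4 − 19.65 = 333.11.
∂Q_d/∂Y = +0.056, so E_I = 0.056·(6400/333.11) ≈ 1.076.
E_I > 1: normal good (luxury).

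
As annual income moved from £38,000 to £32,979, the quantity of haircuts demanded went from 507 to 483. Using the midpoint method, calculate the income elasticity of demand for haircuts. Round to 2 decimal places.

0.34

%ΔQ = (483 − 507)/[(507+483)/2] = -24/495 ≈ -0.0485.
%ΔI = (32,979 − 38,000)/[(38,000+32,979)/2] = -5021/35489.5 ≈ -0.1415.
E_I = %ΔQ/%ΔI ≈ 0.34.
E_I ∈ (0,1): normal good (necessity).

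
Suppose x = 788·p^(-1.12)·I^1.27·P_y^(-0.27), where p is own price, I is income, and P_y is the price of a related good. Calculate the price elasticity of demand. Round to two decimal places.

For a Cobb–Douglas (constant-elasticity) form x = A·p^α·…, the elasticity with respect to p equals the exponent α at every point.
Here the exponent on p is -1.12, so the price elasticity of demand is -1.12.

-1.12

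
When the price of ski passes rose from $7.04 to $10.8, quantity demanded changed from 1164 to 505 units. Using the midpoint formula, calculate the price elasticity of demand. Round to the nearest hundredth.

-1.87

%Δq = (505 − 1164)/[(1164 + 505)/2] = -659/834.5 ≈ -0.7897.
%ΔP = (10.8 − 7.04)/[(7.04 + 10.8)/2] = 3.76/8.92 ≈ 0.4215.
Arc elasticity E = %Δq/%ΔP ≈ -0.7897/0.4215 ≈ -1.87.
|E| > 1: demand is elastic over this range.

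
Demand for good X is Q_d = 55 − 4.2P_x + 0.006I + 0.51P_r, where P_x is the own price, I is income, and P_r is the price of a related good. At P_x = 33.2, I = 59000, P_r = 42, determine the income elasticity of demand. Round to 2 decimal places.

At the given point, Q_d = 55 − 4.2(33.2) + 0.006(59000) + 0.51(42) = 55 − 139.44 + 354 + 21.42 = 290.98.
∂Q_d/∂I = +0.006, so E_I = 0.006·(59000/290.98) ≈ 1.22.
E_I > 1: normal good (luxury).

1.22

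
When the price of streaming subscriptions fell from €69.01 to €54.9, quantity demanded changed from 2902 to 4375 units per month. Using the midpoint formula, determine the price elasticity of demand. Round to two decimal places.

%ΔQ = (4375 − 2902)/[(2902 + 4375)/2] = 1473/3638.5 ≈ 0.4048.
%Δp = (54.9 − 69.01)/[(69.01 + 54.9)/2] = -14.11/61.955 ≈ -0.2277.
Arc elasticity E = %ΔQ/%Δp ≈ 0.4048/-0.2277 ≈ -1.78.
|E| > 1: demand is elastic over this range.

-1.78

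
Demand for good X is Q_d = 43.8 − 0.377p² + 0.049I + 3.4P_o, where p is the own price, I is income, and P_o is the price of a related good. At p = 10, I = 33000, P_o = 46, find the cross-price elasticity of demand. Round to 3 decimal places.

0.088

Evaluating quantity at (p, I, P_o) gives Q_d = 43.8 − 0.377(10)² + 0.049(33000) + 3.4(46) = 43.8 − 37.7 + 1617 + 156.4 = 1779.5.
∂Q_d/∂P_o = +3.4, so E_xy = 3.4·(46/1779.5) ≈ 0.088.
E_xy > 0: the goods are substitutes.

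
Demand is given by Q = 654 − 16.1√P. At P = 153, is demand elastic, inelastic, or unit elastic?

inelastic

At P = 153, Q = 454.854.
dQ/dP = −16.1/(2√P) = −16.1/(2·12.3693).
Point elasticity E = (dQ/dP)·(P/Q) = -0.6508 × 153/454.854 ≈ -0.219.
|E| ≈ 0.219 < 1, so demand is inelastic.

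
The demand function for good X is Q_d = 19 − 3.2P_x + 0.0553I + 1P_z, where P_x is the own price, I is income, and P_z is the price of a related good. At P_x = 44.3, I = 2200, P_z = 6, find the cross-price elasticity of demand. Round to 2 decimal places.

Evaluating quantity at (P_x, I, P_z) gives Q_d = 19 − 3.2(44.3) + 0.0553(2200) + 1(6) = 19 − 141.76 + 121.66 + 6 = 4.9.
∂Q_d/∂P_z = +1, so E_xy = 1·(6/4.9) ≈ 1.22.
E_xy > 0: the goods are substitutes.

1.22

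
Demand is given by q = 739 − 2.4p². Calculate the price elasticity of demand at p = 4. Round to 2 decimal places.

At p = 4, q = 700.6.
dq/dp = −2·2.4·p = −19.2.
Point elasticity E = (dq/dp)·(p/q) = -19.2 × 4/700.6 ≈ -0.11.
|E| < 1, so demand is inelastic at this price.

-0.11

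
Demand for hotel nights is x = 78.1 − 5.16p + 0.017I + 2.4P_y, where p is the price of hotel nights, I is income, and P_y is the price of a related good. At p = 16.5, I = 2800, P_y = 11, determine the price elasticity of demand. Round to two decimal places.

-1.27

Evaluating quantity at (p, I, P_y) gives x = 78.1 − 5.16(16.5) + 0.017(2800) + 2.4(11) = 78.1 − 85.14 + 47.6 + 26.4 = 66.96.
∂x/∂p = −5.16, so E_p = (−5.16)·(16.5/66.96) ≈ -1.27.
|E_p| > 1: demand is elastic.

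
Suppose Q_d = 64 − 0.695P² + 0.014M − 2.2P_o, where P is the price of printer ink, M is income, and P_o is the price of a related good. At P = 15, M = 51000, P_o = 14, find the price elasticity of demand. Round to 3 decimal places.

-0.529

At the given point, Q_d = 64 − 0.695(15)² + 0.014(51000) − 2.2(14) = 64 − 156.375 + 714 − 30.8 = 590.825.
∂Q_d/∂P = −2·0.695·P = -20.85, so E_p = -20.85·(15/590.825) ≈ -0.529.
|E_p| < 1: demand is inelastic.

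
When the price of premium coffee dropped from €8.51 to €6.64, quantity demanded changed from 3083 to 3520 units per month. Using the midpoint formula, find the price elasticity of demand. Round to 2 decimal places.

%ΔQ = (3520 − 3083)/[(3083 + 3520)/2] = 437/3301.5 ≈ 0.1324.
%Δp = (6.64 − 8.51)/[(8.51 + 6.64)/2] = -1.87/7.575 ≈ -0.2469.
Arc elasticity E = %ΔQ/%Δp ≈ 0.1324/-0.2469 ≈ -0.54.
|E| < 1: demand is inelastic over this range.

-0.54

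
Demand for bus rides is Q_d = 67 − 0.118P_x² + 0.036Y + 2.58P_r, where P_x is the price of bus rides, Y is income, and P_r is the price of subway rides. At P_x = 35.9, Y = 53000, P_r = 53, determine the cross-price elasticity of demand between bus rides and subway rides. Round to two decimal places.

Q_d = 67 − 0.118(35.9)² + 0.036(53000) + 2.58(53) = 67 − 152.0796 + 1908 + 136.74 = 1959.6604.
∂Q_d/∂P_r = +2.58, so E_xy = 2.58·(53/1959.6604) ≈ 0.07.
E_xy > 0: the goods are substitutes.

0.07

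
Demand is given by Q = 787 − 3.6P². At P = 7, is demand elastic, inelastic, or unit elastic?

At P = 7, Q = 610.6.
dQ/dP = −2·3.6·P = −50.4.
Point elasticity E = (dQ/dP)·(P/Q) = -50.4 × 7/610.6 ≈ -0.578.
|E| ≈ 0.578 < 1, so demand is inelastic.

inelastic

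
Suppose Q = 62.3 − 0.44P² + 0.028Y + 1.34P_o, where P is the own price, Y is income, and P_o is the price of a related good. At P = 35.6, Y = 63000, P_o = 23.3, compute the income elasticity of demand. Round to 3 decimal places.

1.357

First evaluate Q: 62.3 − 0.44(35.6)² + 0.028(63000) + 1.34(23.3) = 62.3 − 557.6384 + 1764 + 31.222 = 1299.8836.
∂Q/∂Y = +0.028, so E_I = 0.028·(63000/1299.8836) ≈ 1.357.
E_I > 1: normal good (luxury).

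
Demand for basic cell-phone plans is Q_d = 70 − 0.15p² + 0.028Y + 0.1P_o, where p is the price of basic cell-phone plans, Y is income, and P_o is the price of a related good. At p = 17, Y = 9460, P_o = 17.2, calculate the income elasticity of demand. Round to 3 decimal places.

At the given point, Q_d = 70 − 0.15(17)² + 0.028(9460) + 0.1(17.2) = 70 − 43.35 + 264.88 + 1.72 = 293.25.
∂Q_d/∂Y = +0.028, so E_I = 0.028·(9460/293.25) ≈ 0.903.
E_I ∈ (0,1): normal good (necessity).

0.903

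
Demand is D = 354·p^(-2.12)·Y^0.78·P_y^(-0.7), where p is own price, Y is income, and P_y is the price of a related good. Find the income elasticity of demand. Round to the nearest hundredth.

For a Cobb–Douglas (constant-elasticity) form D = A·Y^α·…, the elasticity with respect to Y equals the exponent α at every point.
Here the exponent on Y is 0.78, so the income elasticity of demand is 0.78.

0.78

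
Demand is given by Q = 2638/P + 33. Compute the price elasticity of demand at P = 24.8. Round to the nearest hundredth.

-0.76

At P = 24.8, Q = 139.371.
dQ/dP = −2638/P² = −4.2892.
Point elasticity E = (dQ/dP)·(P/Q) = -4.2892 × 24.8/139.371 ≈ -0.76.
|E| < 1, so demand is inelastic at this price.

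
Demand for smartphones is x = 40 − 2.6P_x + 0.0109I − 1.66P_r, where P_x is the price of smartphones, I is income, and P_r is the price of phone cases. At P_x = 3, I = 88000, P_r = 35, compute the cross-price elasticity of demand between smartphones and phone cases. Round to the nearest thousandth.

x = 40 − 2.6(3) + 0.0109(88000) − 1.66(35) = 40 − 7.8 + 959.2 − 58.1 = 933.3.
∂x/∂P_r = −1.66, so E_xy = -1.66·(35/933.3) ≈ -0.062.
E_xy < 0: the goods are complements.

-0.062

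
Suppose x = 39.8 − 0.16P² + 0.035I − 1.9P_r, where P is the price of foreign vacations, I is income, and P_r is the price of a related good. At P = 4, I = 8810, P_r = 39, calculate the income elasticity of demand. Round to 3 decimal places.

Substituting, x = 39.8 − 0.16(4)² + 0.035(8810) − 1.9(39) = 39.8 − 2.56 + 308.35 − 74.1 = 271.49.
∂x/∂I = +0.035, so E_I = 0.035·(8810/271.49) ≈ 1.136.
E_I > 1: normal good (luxury).

1.136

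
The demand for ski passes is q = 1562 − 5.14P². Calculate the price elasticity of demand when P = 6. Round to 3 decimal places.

-0.269

At P = 6, q = 1376.96.
dq/dP = −2·5.14·P = −61.68.
Point elasticity E = (dq/dP)·(P/q) = -61.68 × 6/1376.96 ≈ -0.269.
|E| < 1, so demand is inelastic at this price.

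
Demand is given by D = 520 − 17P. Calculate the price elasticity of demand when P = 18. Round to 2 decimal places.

-1.43

At P = 18, D = 214.
dD/dP = −17.
Point elasticity E = (dD/dP)·(P/D) = -17 × 18/214 ≈ -1.43.
|E| > 1, so demand is elastic at this price.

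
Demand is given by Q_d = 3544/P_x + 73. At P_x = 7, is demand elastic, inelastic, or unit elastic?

At P_x = 7, Q_d = 579.2857.
dQ_d/dP_x = −3544/P_x² = −72.3265.
Point elasticity E = (dQ_d/dP_x)·(P_x/Q_d) = -72.3265 × 7/579.2857 ≈ -0.874.
|E| ≈ 0.874 < 1, so demand is inelastic.

inelastic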